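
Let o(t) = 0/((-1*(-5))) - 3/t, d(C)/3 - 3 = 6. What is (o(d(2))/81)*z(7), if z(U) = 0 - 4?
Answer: 4/729 ≈ 0.0054870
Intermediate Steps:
d(C) = 27 (d(C) = 9 + 3*6 = 9 + 18 = 27)
z(U) = -4
o(t) = -3/t (o(t) = 0/5 - 3/t = 0*(⅕) - 3/t = 0 - 3/t = -3/t)
(o(d(2))/81)*z(7) = ((-3/27)/81)*(-4) = ((-3*1/27)/81)*(-4) = ((1/81)*(-⅑))*(-4) = -1/729*(-4) = 4/729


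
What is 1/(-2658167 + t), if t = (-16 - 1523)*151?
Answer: -1/2890556 ≈ -3.4595e-7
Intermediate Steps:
t = -232389 (t = -1539*151 = -232389)
1/(-2658167 + t) = 1/(-2658167 - 232389) = 1/(-2890556) = -1/2890556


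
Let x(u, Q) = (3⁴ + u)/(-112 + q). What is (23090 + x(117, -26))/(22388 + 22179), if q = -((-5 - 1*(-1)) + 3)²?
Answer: 2608972/5036071 ≈ 0.51806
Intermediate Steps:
q = -1 (q = -((-5 + 1) + 3)² = -(-4 + 3)² = -1*(-1)² = -1*1 = -1)
x(u, Q) = -81/113 - u/113 (x(u, Q) = (3⁴ + u)/(-112 - 1) = (81 + u)/(-113) = (81 + u)*(-1/113) = -81/113 - u/113)
(23090 + x(117, -26))/(22388 + 22179) = (23090 + (-81/113 - 1/113*117))/(22388 + 22179) = (23090 + (-81/113 - 117/113))/44567 = (23090 - 198/113)*(1/44567) = (2608972/113)*(1/44567) = 2608972/5036071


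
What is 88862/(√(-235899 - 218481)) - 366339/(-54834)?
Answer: 6427/962 - 44431*I*√113595/113595 ≈ 6.6809 - 131.83*I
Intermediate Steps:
88862/(√(-235899 - 218481)) - 366339/(-54834) = 88862/(√(-454380)) - 366339*(-1/54834) = 88862/((2*I*√113595)) + 6427/962 = 88862*(-I*√113595/227190) + 6427/962 = -44431*I*√113595/113595 + 6427/962 = 6427/962 - 44431*I*√113595/113595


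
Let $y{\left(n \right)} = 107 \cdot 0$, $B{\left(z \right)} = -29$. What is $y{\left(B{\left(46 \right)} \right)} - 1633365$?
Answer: $-1633365$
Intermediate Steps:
$y{\left(n \right)} = 0$
$y{\left(B{\left(46 \right)} \right)} - 1633365 = 0 - 1633365 = -1633365$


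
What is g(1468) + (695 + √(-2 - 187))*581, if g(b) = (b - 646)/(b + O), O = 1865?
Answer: 448616519/1111 + 1743*I*√21 ≈ 4.038e+5 + 7987.4*I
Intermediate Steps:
g(b) = (-646 + b)/(1865 + b) (g(b) = (b - 646)/(b + 1865) = (-646 + b)/(1865 + b))
g(1468) + (695 + √(-2 - 187))*581 = (-646 + 1468)/(1865 + 1468) + (695 + √(-2 - 187))*581 = 822/3333 + (695 + √(-189))*581 = (1/3333)*822 + (695 + 3*I*√21)*581 = 274/1111 + (403795 + 1743*I*√21) = 448616519/1111 + 1743*I*√21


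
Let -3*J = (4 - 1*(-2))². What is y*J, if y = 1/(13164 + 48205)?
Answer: -12/61369 ≈ -0.00019554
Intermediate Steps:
J = -12 (J = -(4 - 1*(-2))²/3 = -(4 + 2)²/3 = -⅓*6² = -⅓*36 = -12)
y = 1/61369 ≈ 1.6295e-5
y*J = (1/61369)*(-12) = -12/61369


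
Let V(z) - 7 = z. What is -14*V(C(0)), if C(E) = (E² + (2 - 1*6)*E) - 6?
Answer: -14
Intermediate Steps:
C(E) = -6 + E² - 4*E (C(E) = (E² + (2 - 6)*E) - 6 = (E² - 4*E) - 6 = -6 + E² - 4*E)
V(z) = 7 + z
-14*V(C(0)) = -14*(7 + (-6 + 0² - 4*0)) = -14*(7 + (-6 + 0 + 0)) = -14*(7 - 6) = -14*1 = -14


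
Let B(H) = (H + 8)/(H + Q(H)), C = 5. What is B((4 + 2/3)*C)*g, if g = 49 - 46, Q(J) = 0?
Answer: 141/35 ≈ 4.0286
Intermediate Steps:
B(H) = (8 + H)/H (B(H) = (H + 8)/(H + 0) = (8 + H)/H)
g = 3
B((4 + 2/3)*C)*g = ((8 + (4 + 2/3)*5)/(((4 + 2/3)*5)))*3 = ((8 + (14/3)*5)/(((14/3)*5)))*3 = ((8 + 70/3)/(70/3))*3 = ((3/70)*(94/3))*3 = (47/35)*3 = 141/35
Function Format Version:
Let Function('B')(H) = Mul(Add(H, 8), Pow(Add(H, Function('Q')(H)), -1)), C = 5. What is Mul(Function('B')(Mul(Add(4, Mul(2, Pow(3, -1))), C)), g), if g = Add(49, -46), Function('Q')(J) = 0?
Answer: Rational(141, 35) ≈ 4.0286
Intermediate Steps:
Function('B')(H) = Mul(Pow(H, -1), Add(8, H)) (Function('B')(H) = Mul(Add(H, 8), Pow(Add(H, 0), -1)) = Mul(Add(8, H), Pow(H, -1)) = Mul(Pow(H, -1), Add(8, H)))
g = 3
Mul(Function('B')(Mul(Add(4, Mul(2, Pow(3, -1))), C)), g) = Mul(Mul(Pow(Mul(Add(4, Mul(2, Pow(3, -1))), 5), -1), Add(8, Mul(Add(4, Mul(2, Pow(3, -1))), 5))), 3) = Mul(Mul(Pow(Mul(Add(4, Mul(2, Rational(1, 3))), 5), -1), Add(8, Mul(Add(4, Mul(2, Rational(1, 3))), 5))), 3) = Mul(Mul(Pow(Mul(Add(4, Rational(2, 3)), 5), -1), Add(8, Mul(Add(4, Rational(2, 3)), 5))), 3) = Mul(Mul(Pow(Mul(Rational(14, 3), 5), -1), Add(8, Mul(Rational(14, 3), 5))), 3) = Mul(Mul(Pow(Rational(70, 3), -1), Add(8, Rational(70, 3))), 3) = Mul(Mul(Rational(3, 70), Rational(94, 3)), 3) = Mul(Rational(47, 35), 3) = Rational(141, 35)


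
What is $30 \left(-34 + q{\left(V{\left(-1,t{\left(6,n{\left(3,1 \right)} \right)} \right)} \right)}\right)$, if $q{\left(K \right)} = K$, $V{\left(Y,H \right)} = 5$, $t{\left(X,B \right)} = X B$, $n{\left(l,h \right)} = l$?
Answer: $-870$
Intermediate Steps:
$t{\left(X,B \right)} = B X$
$30 \left(-34 + q{\left(V{\left(-1,t{\left(6,n{\left(3,1 \right)} \right)} \right)} \right)}\right) = 30 \left(-34 + 5\right) = 30 \left(-29\right) = -870$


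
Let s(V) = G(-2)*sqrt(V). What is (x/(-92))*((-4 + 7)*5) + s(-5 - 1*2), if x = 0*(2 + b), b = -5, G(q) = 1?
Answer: I*sqrt(7) ≈ 2.6458*I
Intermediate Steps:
s(V) = sqrt(V) (s(V) = 1*sqrt(V) = sqrt(V))
x = 0 (x = 0*(2 - 5) = 0*(-3) = 0)
(x/(-92))*((-4 + 7)*5) + s(-5 - 1*2) = (0/(-92))*((-4 + 7)*5) + sqrt(-5 - 1*2) = (0*(-1/92))*(3*5) + sqrt(-5 - 2) = 0*15 + sqrt(-7) = 0 + I*sqrt(7) = I*sqrt(7)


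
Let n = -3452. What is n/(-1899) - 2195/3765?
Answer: 588565/476649 ≈ 1.2348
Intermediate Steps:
n/(-1899) - 2195/3765 = -3452/(-1899) - 2195/3765 = -3452*(-1/1899) - 2195*1/3765 = 3452/1899 - 439/753 = 588565/476649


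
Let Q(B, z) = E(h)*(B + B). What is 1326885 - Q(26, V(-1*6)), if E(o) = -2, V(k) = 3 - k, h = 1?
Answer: 1326989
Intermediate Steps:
Q(B, z) = -4*B (Q(B, z) = -2*(B + B) = -4*B)
1326885 - Q(26, V(-1*6)) = 1326885 - (-4)*26 = 1326885 - 1*(-104) = 1326885 + 104 = 1326989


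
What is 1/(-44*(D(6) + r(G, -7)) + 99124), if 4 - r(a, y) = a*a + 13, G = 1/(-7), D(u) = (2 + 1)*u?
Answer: 49/4837716 ≈ 1.0129e-5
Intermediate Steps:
D(u) = 3*u
G = -1/7 ≈ -0.14286
r(a, y) = -9 - a**2 (r(a, y) = 4 - (a*a + 13) = 4 - (a**2 + 13) = 4 - (13 + a**2) = 4 + (-13 - a**2) = -9 - a**2)
1/(-44*(D(6) + r(G, -7)) + 99124) = 1/(-44*(3*6 + (-9 - (-1/7)**2)) + 99124) = 1/(-44*(18 + (-9 - 1*1/49)) + 99124) = 1/(-44*(18 + (-9 - 1/49)) + 99124) = 1/(-44*(18 - 442/49) + 99124) = 1/(-44*440/49 + 99124) = 1/(-19360/49 + 99124) = 1/(4837716/49) = 49/4837716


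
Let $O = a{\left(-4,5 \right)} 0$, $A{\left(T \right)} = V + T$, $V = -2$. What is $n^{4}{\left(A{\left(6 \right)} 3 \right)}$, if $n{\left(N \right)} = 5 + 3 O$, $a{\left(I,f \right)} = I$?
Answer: $625$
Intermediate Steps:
$A{\left(T \right)} = -2 + T$
$O = 0$ ($O = \left(-4\right) 0 = 0$)
$n{\left(N \right)} = 5$ ($n{\left(N \right)} = 5 + 3 \cdot 0 = 5 + 0 = 5$)
$n^{4}{\left(A{\left(6 \right)} 3 \right)} = 5^{4} = 625$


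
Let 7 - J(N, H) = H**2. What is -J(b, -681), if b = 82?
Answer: 463754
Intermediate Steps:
J(N, H) = 7 - H**2
-J(b, -681) = -(7 - 1*(-681)**2) = -(7 - 1*463761) = -(7 - 463761) = -1*(-463754) = 463754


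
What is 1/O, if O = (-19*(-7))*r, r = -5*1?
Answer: -1/665 ≈ -0.0015038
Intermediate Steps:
r = -5
O = -665 (O = -19*(-7)*(-5) = 133*(-5) = -665)
1/O = 1/(-665) = -1/665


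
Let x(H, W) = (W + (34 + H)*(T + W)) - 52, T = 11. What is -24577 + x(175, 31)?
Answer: -15820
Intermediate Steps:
x(H, W) = -52 + W + (11 + W)*(34 + H) (x(H, W) = (W + (34 + H)*(11 + W)) - 52 = (W + (11 + W)*(34 + H)) - 52 = -52 + W + (11 + W)*(34 + H))
-24577 + x(175, 31) = -24577 + (322 + 11*175 + 35*31 + 175*31) = -24577 + (322 + 1925 + 1085 + 5425) = -24577 + 8757 = -15820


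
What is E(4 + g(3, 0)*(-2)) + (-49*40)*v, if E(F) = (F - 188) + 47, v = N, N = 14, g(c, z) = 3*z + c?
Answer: -27583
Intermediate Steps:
g(c, z) = c + 3*z
v = 14
E(F) = -141 + F (E(F) = (-188 + F) + 47 = -141 + F)
E(4 + g(3, 0)*(-2)) + (-49*40)*v = (-141 + (4 + (3 + 3*0)*(-2))) - 49*40*14 = (-141 + (4 + (3 + 0)*(-2))) - 1960*14 = (-141 + (4 + 3*(-2))) - 27440 = (-141 + (4 - 6)) - 27440 = (-141 - 2) - 27440 = -143 - 27440 = -27583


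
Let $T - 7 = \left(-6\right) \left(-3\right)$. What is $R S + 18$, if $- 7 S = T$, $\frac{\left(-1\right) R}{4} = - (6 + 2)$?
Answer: $- \frac{674}{7} \approx -96.286$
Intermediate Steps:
$T = 25$ ($T = 7 - -18 = 7 + 18 = 25$)
$R = 32$ ($R = - 4 \left(- (6 + 2)\right) = - 4 \left(\left(-1\right) 8\right) = \left(-4\right) \left(-8\right) = 32$)
$S = - \frac{25}{7}$ ($S = \left(- \frac{1}{7}\right) 25 = - \frac{25}{7} \approx -3.5714$)
$R S + 18 = 32 \left(- \frac{25}{7}\right) + 18 = - \frac{800}{7} + 18 = - \frac{674}{7}$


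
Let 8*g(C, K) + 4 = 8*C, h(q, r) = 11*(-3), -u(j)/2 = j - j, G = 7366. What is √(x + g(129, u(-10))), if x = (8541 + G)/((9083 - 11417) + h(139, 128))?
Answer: √303241630/1578 ≈ 11.035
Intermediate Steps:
u(j) = 0 (u(j) = -2*(j - j) = -2*0 = 0)
h(q, r) = -33
g(C, K) = -½ + C (g(C, K) = -½ + (8*C)/8 = -½ + C)
x = -15907/2367 (x = (8541 + 7366)/((9083 - 11417) - 33) = 15907/(-2334 - 33) = 15907/(-2367) = 15907*(-1/2367) = -15907/2367 ≈ -6.7203)
√(x + g(129, u(-10))) = √(-15907/2367 + (-½ + 129)) = √(-15907/2367 + 257/2) = √(576505/4734) = √303241630/1578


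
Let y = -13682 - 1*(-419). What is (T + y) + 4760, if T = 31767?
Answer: 23264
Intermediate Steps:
y = -13263 (y = -13682 + 419 = -13263)
(T + y) + 4760 = (31767 - 13263) + 4760 = 18504 + 4760 = 23264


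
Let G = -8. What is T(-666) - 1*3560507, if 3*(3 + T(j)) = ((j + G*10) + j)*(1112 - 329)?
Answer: -3929042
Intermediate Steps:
T(j) = -20883 + 522*j (T(j) = -3 + (((j - 8*10) + j)*(1112 - 329))/3 = -3 + (((j - 80) + j)*783)/3 = -3 + (((-80 + j) + j)*783)/3 = -3 + ((-80 + 2*j)*783)/3 = -3 + (-62640 + 1566*j)/3 = -3 + (-20880 + 522*j) = -20883 + 522*j)
T(-666) - 1*3560507 = (-20883 + 522*(-666)) - 1*3560507 = (-20883 - 347652) - 3560507 = -368535 - 3560507 = -3929042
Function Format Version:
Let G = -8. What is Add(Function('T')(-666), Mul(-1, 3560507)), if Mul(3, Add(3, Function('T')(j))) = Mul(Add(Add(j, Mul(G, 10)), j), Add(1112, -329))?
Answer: -3929042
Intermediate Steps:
Function('T')(j) = Add(-20883, Mul(522, j)) (Function('T')(j) = Add(-3, Mul(Rational(1, 3), Mul(Add(Add(j, Mul(-8, 10)), j), Add(1112, -329)))) = Add(-3, Mul(Rational(1, 3), Mul(Add(Add(j, -80), j), 783))) = Add(-3, Mul(Rational(1, 3), Mul(Add(Add(-80, j), j), 783))) = Add(-3, Mul(Rational(1, 3), Mul(Add(-80, Mul(2, j)), 783))) = Add(-3, Mul(Rational(1, 3), Add(-62640, Mul(1566, j)))) = Add(-3, Add(-20880, Mul(522, j))) = Add(-20883, Mul(522, j)))
Add(Function('T')(-666), Mul(-1, 3560507)) = Add(Add(-20883, Mul(522, -666)), Mul(-1, 3560507)) = Add(Add(-20883, -347652), -3560507) = Add(-368535, -3560507) = -3929042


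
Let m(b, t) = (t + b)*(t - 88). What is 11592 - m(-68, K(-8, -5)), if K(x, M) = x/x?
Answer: 5763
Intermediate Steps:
K(x, M) = 1
m(b, t) = (-88 + t)*(b + t) (m(b, t) = (b + t)*(-88 + t) = (-88 + t)*(b + t))
11592 - m(-68, K(-8, -5)) = 11592 - (1**2 - 88*(-68) - 88*1 - 68*1) = 11592 - (1 + 5984 - 88 - 68) = 11592 - 1*5829 = 11592 - 5829 = 5763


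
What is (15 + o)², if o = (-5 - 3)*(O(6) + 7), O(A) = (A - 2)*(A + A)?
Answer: 180625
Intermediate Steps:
O(A) = 2*A*(-2 + A) (O(A) = (-2 + A)*(2*A) = 2*A*(-2 + A))
o = -440 (o = (-5 - 3)*(2*6*(-2 + 6) + 7) = -8*(2*6*4 + 7) = -8*(48 + 7) = -8*55 = -440)
(15 + o)² = (15 - 440)² = (-425)² = 180625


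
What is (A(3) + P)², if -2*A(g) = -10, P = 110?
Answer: 13225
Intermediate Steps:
A(g) = 5 (A(g) = -½*(-10) = 5)
(A(3) + P)² = (5 + 110)² = 115² = 13225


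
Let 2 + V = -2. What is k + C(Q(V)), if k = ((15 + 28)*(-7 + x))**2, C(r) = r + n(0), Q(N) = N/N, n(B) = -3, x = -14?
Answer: 815407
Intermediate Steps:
V = -4 (V = -2 - 2 = -4)
Q(N) = 1
C(r) = -3 + r (C(r) = r - 3 = -3 + r)
k = 815409 (k = ((15 + 28)*(-7 - 14))**2 = (43*(-21))**2 = (-903)**2 = 815409)
k + C(Q(V)) = 815409 + (-3 + 1) = 815409 - 2 = 815407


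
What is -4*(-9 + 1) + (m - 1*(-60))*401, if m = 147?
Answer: 83039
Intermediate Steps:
-4*(-9 + 1) + (m - 1*(-60))*401 = -4*(-9 + 1) + (147 - 1*(-60))*401 = -4*(-8) + (147 + 60)*401 = 32 + 207*401 = 32 + 83007 = 83039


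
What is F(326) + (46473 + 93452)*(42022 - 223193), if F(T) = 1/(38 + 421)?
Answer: -11635811648324/459 ≈ -2.5350e+10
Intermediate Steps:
F(T) = 1/459
F(326) + (46473 + 93452)*(42022 - 223193) = 1/459 + (46473 + 93452)*(42022 - 223193) = 1/459 + 139925*(-181171) = 1/459 - 25350352175 = -11635811648324/459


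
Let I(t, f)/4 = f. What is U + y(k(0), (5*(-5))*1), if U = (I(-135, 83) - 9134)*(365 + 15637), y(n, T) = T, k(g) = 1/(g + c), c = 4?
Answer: -140849629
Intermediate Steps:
I(t, f) = 4*f
k(g) = 1/(4 + g) (k(g) = 1/(g + 4) = 1/(4 + g))
U = -140849604 (U = (4*83 - 9134)*(365 + 15637) = (332 - 9134)*16002 = -8802*16002 = -140849604)
U + y(k(0), (5*(-5))*1) = -140849604 + (5*(-5))*1 = -140849604 - 25*1 = -140849604 - 25 = -140849629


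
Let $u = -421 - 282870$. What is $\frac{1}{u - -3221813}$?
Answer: $\frac{1}{2938522} \approx 3.4031 \cdot 10^{-7}$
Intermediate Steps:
$u = -283291$ ($u = -421 - 282870 = -283291$)
$\frac{1}{u - -3221813} = \frac{1}{-283291 - -3221813} = \frac{1}{-283291 + 3221813} = \frac{1}{2938522}$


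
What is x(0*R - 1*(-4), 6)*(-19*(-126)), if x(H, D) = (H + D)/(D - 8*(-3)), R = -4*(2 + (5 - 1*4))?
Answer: 798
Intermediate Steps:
R = -12 (R = -4*(2 + (5 - 4)) = -4*(2 + 1) = -4*3 = -12)
x(H, D) = (D + H)/(24 + D) (x(H, D) = (D + H)/(D + 24) = (D + H)/(24 + D))
x(0*R - 1*(-4), 6)*(-19*(-126)) = ((6 + (0*(-12) - 1*(-4)))/(24 + 6))*(-19*(-126)) = ((6 + (0 + 4))/30)*2394 = ((6 + 4)/30)*2394 = ((1/30)*10)*2394 = (⅓)*2394 = 798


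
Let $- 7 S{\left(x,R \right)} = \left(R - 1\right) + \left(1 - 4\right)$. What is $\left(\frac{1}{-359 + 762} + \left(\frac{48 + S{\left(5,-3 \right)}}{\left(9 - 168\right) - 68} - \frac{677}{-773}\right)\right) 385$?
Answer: $\frac{18034815645}{70714813} \approx 255.04$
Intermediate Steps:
$S{\left(x,R \right)} = \frac{4}{7} - \frac{R}{7}$ ($S{\left(x,R \right)} = - \frac{\left(R - 1\right) + \left(1 - 4\right)}{7} = - \frac{\left(-1 + R\right) + \left(1 - 4\right)}{7} = - \frac{\left(-1 + R\right) - 3}{7} = - \frac{-4 + R}{7} = \frac{4}{7} - \frac{R}{7}$)
$\left(\frac{1}{-359 + 762} + \left(\frac{48 + S{\left(5,-3 \right)}}{\left(9 - 168\right) - 68} - \frac{677}{-773}\right)\right) 385 = \left(\frac{1}{-359 + 762} + \left(\frac{48 + \left(\frac{4}{7} - - \frac{3}{7}\right)}{\left(9 - 168\right) - 68} - \frac{677}{-773}\right)\right) 385 = \left(\frac{1}{403} + \left(\frac{48 + \left(\frac{4}{7} + \frac{3}{7}\right)}{-159 - 68} - - \frac{677}{773}\right)\right) 385 = \left(\frac{1}{403} + \left(\frac{48 + 1}{-227} + \frac{677}{773}\right)\right) 385 = \left(\frac{1}{403} + \left(49 \left(- \frac{1}{227}\right) + \frac{677}{773}\right)\right) 385 = \left(\frac{1}{403} + \left(- \frac{49}{227} + \frac{677}{773}\right)\right) 385 = \left(\frac{1}{403} + \frac{115802}{175471}\right) 385 = \frac{46843677}{70714813} \cdot 385 = \frac{18034815645}{70714813}$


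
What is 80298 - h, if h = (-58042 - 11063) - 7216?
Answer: 156619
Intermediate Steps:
h = -76321 (h = -69105 - 7216 = -76321)
80298 - h = 80298 - 1*(-76321) = 80298 + 76321 = 156619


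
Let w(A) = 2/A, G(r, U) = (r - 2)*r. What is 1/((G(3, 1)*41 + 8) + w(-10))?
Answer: 5/654 ≈ 0.0076453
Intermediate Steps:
G(r, U) = r*(-2 + r) (G(r, U) = (-2 + r)*r = r*(-2 + r))
1/((G(3, 1)*41 + 8) + w(-10)) = 1/(((3*(-2 + 3))*41 + 8) + 2/(-10)) = 1/(((3*1)*41 + 8) + 2*(-⅒)) = 1/((3*41 + 8) - ⅕) = 1/((123 + 8) - ⅕) = 1/(131 - ⅕) = 1/(654/5) = 5/654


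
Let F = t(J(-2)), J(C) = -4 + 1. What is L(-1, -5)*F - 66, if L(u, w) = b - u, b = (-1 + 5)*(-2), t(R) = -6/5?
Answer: -288/5 ≈ -57.600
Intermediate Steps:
J(C) = -3
t(R) = -6/5 (t(R) = -6*1/5 = -6/5)
b = -8 (b = 4*(-2) = -8)
F = -6/5 ≈ -1.2000
L(u, w) = -8 - u
L(-1, -5)*F - 66 = (-8 - 1*(-1))*(-6/5) - 66 = (-8 + 1)*(-6/5) - 66 = -7*(-6/5) - 66 = 42/5 - 66 = -288/5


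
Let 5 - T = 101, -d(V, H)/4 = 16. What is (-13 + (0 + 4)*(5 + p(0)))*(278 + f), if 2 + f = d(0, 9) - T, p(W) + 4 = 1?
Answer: -1540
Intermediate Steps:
d(V, H) = -64 (d(V, H) = -4*16 = -64)
T = -96 (T = 5 - 1*101 = 5 - 101 = -96)
p(W) = -3 (p(W) = -4 + 1 = -3)
f = 30 (f = -2 + (-64 - 1*(-96)) = -2 + (-64 + 96) = -2 + 32 = 30)
(-13 + (0 + 4)*(5 + p(0)))*(278 + f) = (-13 + (0 + 4)*(5 - 3))*(278 + 30) = (-13 + 4*2)*308 = (-13 + 8)*308 = -5*308 = -1540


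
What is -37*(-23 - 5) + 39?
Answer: 1075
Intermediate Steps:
-37*(-23 - 5) + 39 = -37*(-28) + 39 = 1036 + 39 = 1075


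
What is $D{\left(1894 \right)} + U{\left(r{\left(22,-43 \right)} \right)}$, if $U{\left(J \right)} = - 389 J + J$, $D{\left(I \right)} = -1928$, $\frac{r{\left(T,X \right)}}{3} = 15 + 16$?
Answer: $-38012$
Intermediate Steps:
$r{\left(T,X \right)} = 93$ ($r{\left(T,X \right)} = 3 \left(15 + 16\right) = 3 \cdot 31 = 93$)
$U{\left(J \right)} = - 388 J$
$D{\left(1894 \right)} + U{\left(r{\left(22,-43 \right)} \right)} = -1928 - 36084 = -38012$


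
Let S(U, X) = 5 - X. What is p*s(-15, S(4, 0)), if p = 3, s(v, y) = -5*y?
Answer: -75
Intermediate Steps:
p*s(-15, S(4, 0)) = 3*(-5*(5 - 1*0)) = 3*(-5*(5 + 0)) = 3*(-5*5) = 3*(-25) = -75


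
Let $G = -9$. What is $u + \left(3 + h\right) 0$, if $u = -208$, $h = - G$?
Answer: $-208$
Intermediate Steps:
$h = 9$ ($h = \left(-1\right) \left(-9\right) = 9$)
$u + \left(3 + h\right) 0 = -208 + \left(3 + 9\right) 0 = -208 + 12 \cdot 0 = -208 + 0 = -208$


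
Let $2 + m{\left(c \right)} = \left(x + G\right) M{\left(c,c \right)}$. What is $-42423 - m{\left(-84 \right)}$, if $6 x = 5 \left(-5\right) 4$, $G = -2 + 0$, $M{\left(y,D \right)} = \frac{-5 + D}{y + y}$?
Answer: $- \frac{381700}{9} \approx -42411.0$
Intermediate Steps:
$M{\left(y,D \right)} = \frac{-5 + D}{2 y}$
$G = -2$
$x = - \frac{50}{3}$ ($x = \frac{5 \left(-5\right) 4}{6} = \frac{\left(-25\right) 4}{6} = \frac{1}{6} \left(-100\right) = - \frac{50}{3} \approx -16.667$)
$m{\left(c \right)} = -2 - \frac{28 \left(-5 + c\right)}{3 c}$ ($m{\left(c \right)} = -2 + \left(- \frac{50}{3} - 2\right) \frac{-5 + c}{2 c} = -2 - \frac{56 \frac{-5 + c}{2 c}}{3} = -2 - \frac{28 \left(-5 + c\right)}{3 c}$)
$-42423 - m{\left(-84 \right)} = -42423 - \frac{2 \left(70 - -1428\right)}{3 \left(-84\right)} = -42423 - \frac{2}{3} \left(- \frac{1}{84}\right) \left(70 + 1428\right) = -42423 - \frac{2}{3} \left(- \frac{1}{84}\right) 1498 = -42423 - - \frac{107}{9} = -42423 + \frac{107}{9} = - \frac{381700}{9}$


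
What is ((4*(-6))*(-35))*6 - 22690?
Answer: -17650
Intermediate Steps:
((4*(-6))*(-35))*6 - 22690 = -24*(-35)*6 - 22690 = 840*6 - 22690 = 5040 - 22690 = -17650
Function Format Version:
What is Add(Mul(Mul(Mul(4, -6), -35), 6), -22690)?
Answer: -17650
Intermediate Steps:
Add(Mul(Mul(Mul(4, -6), -35), 6), -22690) = Add(Mul(Mul(-24, -35), 6), -22690) = Add(Mul(840, 6), -22690) = Add(5040, -22690) = -17650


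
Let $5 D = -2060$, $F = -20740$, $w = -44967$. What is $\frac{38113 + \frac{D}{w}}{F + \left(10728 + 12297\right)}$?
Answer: $\frac{1713827683}{102749595} \approx 16.68$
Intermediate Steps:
$D = -412$ ($D = \frac{1}{5} \left(-2060\right) = -412$)
$\frac{38113 + \frac{D}{w}}{F + \left(10728 + 12297\right)} = \frac{38113 - \frac{412}{-44967}}{-20740 + \left(10728 + 12297\right)} = \frac{38113 - - \frac{412}{44967}}{-20740 + 23025} = \frac{38113 + \frac{412}{44967}}{2285} = \frac{1713827683}{44967} \cdot \frac{1}{2285} = \frac{1713827683}{102749595}$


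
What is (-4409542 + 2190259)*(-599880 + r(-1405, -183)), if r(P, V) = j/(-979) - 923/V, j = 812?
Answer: 7227595849793889/5429 ≈ 1.3313e+12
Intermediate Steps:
r(P, V) = -812/979 - 923/V (r(P, V) = 812/(-979) - 923/V = 812*(-1/979) - 923/V = -812/979 - 923/V)
(-4409542 + 2190259)*(-599880 + r(-1405, -183)) = (-4409542 + 2190259)*(-599880 + (-812/979 - 923/(-183))) = -2219283*(-599880 + (-812/979 - 923*(-1/183))) = -2219283*(-599880 + (-812/979 + 923/183)) = -2219283*(-599880 + 755021/179157) = -2219283*(-107471946139/179157) = 7227595849793889/5429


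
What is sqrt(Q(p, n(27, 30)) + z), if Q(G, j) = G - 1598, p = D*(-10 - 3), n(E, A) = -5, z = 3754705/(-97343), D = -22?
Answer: I*sqrt(12797559708303)/97343 ≈ 36.75*I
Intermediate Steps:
z = -3754705/97343 (z = 3754705*(-1/97343) = -3754705/97343 ≈ -38.572)
p = 286 (p = -22*(-10 - 3) = -22*(-13) = 286)
Q(G, j) = -1598 + G
sqrt(Q(p, n(27, 30)) + z) = sqrt((-1598 + 286) - 3754705/97343) = sqrt(-1312 - 3754705/97343) = sqrt(-131468721/97343) = I*sqrt(12797559708303)/97343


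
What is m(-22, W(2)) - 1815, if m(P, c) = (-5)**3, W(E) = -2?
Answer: -1940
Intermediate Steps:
m(P, c) = -125
m(-22, W(2)) - 1815 = -125 - 1815 = -1940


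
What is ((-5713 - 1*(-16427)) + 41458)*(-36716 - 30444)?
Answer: -3503871520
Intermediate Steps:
((-5713 - 1*(-16427)) + 41458)*(-36716 - 30444) = ((-5713 + 16427) + 41458)*(-67160) = (10714 + 41458)*(-67160) = 52172*(-67160) = -3503871520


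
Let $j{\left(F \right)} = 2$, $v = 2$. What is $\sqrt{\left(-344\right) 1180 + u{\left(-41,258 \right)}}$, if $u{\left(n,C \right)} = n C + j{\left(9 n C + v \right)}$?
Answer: $4 i \sqrt{26031} \approx 645.37 i$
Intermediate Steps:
$u{\left(n,C \right)} = 2 + C n$ ($u{\left(n,C \right)} = n C + 2 = C n + 2 = 2 + C n$)
$\sqrt{\left(-344\right) 1180 + u{\left(-41,258 \right)}} = \sqrt{\left(-344\right) 1180 + \left(2 + 258 \left(-41\right)\right)} = \sqrt{-405920 + \left(2 - 10578\right)} = \sqrt{-405920 - 10576} = \sqrt{-416496} = 4 i \sqrt{26031}$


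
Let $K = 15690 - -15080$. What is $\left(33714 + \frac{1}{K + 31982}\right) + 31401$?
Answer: $\frac{4086096481}{62752} \approx 65115.0$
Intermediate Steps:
$K = 30770$ ($K = 15690 + 15080 = 30770$)
$\left(33714 + \frac{1}{K + 31982}\right) + 31401 = \left(33714 + \frac{1}{30770 + 31982}\right) + 31401 = \left(33714 + \frac{1}{62752}\right) + 31401 = \frac{2115620929}{62752} + 31401 = \frac{4086096481}{62752}$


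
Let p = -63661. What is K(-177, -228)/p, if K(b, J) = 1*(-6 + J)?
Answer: 18/4897 ≈ 0.0036757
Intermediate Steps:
K(b, J) = -6 + J
K(-177, -228)/p = (-6 - 228)/(-63661) = -234*(-1/63661) = 18/4897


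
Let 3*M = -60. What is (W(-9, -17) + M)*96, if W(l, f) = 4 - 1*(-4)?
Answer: -1152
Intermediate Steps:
W(l, f) = 8 (W(l, f) = 4 + 4 = 8)
M = -20 (M = (⅓)*(-60) = -20)
(W(-9, -17) + M)*96 = (8 - 20)*96 = -12*96 = -1152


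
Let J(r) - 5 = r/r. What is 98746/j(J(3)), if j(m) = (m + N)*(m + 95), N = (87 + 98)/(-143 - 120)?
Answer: 25970198/140693 ≈ 184.59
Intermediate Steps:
J(r) = 6 (J(r) = 5 + r/r = 5 + 1 = 6)
N = -185/263 (N = 185/(-263) = 185*(-1/263) = -185/263 ≈ -0.70342)
j(m) = (95 + m)*(-185/263 + m) (j(m) = (m - 185/263)*(m + 95) = (-185/263 + m)*(95 + m) = (95 + m)*(-185/263 + m))
98746/j(J(3)) = 98746/(-17575/263 + 6**2 + (24800/263)*6) = 98746/(-17575/263 + 36 + 148800/263) = 98746/(140693/263) = 98746*(263/140693) = 25970198/140693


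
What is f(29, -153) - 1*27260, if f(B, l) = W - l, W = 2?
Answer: -27105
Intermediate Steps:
f(B, l) = 2 - l
f(29, -153) - 1*27260 = (2 - 1*(-153)) - 1*27260 = (2 + 153) - 27260 = 155 - 27260 = -27105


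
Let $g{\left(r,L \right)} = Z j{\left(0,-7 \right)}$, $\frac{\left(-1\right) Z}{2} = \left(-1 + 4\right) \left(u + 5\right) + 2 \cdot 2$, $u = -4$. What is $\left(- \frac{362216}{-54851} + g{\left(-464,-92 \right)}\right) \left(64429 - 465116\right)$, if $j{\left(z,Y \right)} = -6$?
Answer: $- \frac{1991294183900}{54851} \approx -3.6304 \cdot 10^{7}$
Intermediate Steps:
$Z = -14$ ($Z = - 2 \left(\left(-1 + 4\right) \left(-4 + 5\right) + 2 \cdot 2\right) = - 2 \left(3 \cdot 1 + 4\right) = - 2 \left(3 + 4\right) = \left(-2\right) 7 = -14$)
$g{\left(r,L \right)} = 84$ ($g{\left(r,L \right)} = \left(-14\right) \left(-6\right) = 84$)
$\left(- \frac{362216}{-54851} + g{\left(-464,-92 \right)}\right) \left(64429 - 465116\right) = \left(- \frac{362216}{-54851} + 84\right) \left(64429 - 465116\right) = \left(\left(-362216\right) \left(- \frac{1}{54851}\right) + 84\right) \left(-400687\right) = \left(\frac{362216}{54851} + 84\right) \left(-400687\right) = \frac{4969700}{54851} \left(-400687\right) = - \frac{1991294183900}{54851}$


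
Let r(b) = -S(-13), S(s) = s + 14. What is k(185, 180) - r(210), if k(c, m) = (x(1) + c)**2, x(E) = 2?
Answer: 34970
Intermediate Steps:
S(s) = 14 + s
k(c, m) = (2 + c)**2
r(b) = -1 (r(b) = -(14 - 13) = -1*1 = -1)
k(185, 180) - r(210) = (2 + 185)**2 - 1*(-1) = 187**2 + 1 = 34969 + 1 = 34970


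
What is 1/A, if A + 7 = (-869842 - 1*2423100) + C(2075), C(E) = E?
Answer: -1/3290874 ≈ -3.0387e-7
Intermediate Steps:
A = -3290874 (A = -7 + ((-869842 - 1*2423100) + 2075) = -7 + ((-869842 - 2423100) + 2075) = -7 + (-3292942 + 2075) = -7 - 3290867 = -3290874)
1/A = 1/(-3290874) = -1/3290874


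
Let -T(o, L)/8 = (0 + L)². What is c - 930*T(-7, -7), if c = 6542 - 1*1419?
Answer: 369683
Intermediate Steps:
T(o, L) = -8*L² (T(o, L) = -8*(0 + L)² = -8*L²)
c = 5123 (c = 6542 - 1419 = 5123)
c - 930*T(-7, -7) = 5123 - 930*(-8*(-7)²) = 5123 - 930*(-8*49) = 5123 - 930*(-392) = 5123 - 1*(-364560) = 5123 + 364560 = 369683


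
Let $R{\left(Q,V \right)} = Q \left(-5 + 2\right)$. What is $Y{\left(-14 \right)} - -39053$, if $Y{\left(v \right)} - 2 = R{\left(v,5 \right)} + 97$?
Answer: $39194$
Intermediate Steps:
$R{\left(Q,V \right)} = - 3 Q$ ($R{\left(Q,V \right)} = Q \left(-3\right) = - 3 Q$)
$Y{\left(v \right)} = 99 - 3 v$ ($Y{\left(v \right)} = 2 - \left(-97 + 3 v\right) = 99 - 3 v$)
$Y{\left(-14 \right)} - -39053 = \left(99 - -42\right) - -39053 = \left(99 + 42\right) + 39053 = 141 + 39053 = 39194$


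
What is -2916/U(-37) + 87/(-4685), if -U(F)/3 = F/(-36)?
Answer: 163934301/173345 ≈ 945.71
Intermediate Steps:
U(F) = F/12 (U(F) = -3*F/(-36) = -3*F*(-1)/36 = -(-1)*F/12 = F/12)
-2916/U(-37) + 87/(-4685) = -2916/((1/12)*(-37)) + 87/(-4685) = -2916/(-37/12) + 87*(-1/4685) = -2916*(-12/37) - 87/4685 = 34992/37 - 87/4685 = 163934301/173345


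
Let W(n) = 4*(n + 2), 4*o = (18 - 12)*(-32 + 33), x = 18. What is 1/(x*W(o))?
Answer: 1/252 ≈ 0.0039683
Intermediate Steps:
o = 3/2 (o = ((18 - 12)*(-32 + 33))/4 = (6*1)/4 = (1/4)*6 = 3/2 ≈ 1.5000)
W(n) = 8 + 4*n (W(n) = 4*(2 + n) = 8 + 4*n)
1/(x*W(o)) = 1/(18*(8 + 4*(3/2))) = 1/(18*(8 + 6)) = 1/(18*14) = 1/252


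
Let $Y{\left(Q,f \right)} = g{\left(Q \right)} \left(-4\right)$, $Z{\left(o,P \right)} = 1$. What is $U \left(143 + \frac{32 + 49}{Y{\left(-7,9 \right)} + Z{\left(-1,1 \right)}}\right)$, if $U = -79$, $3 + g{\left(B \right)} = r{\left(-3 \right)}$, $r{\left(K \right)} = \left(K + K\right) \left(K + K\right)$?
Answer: $- \frac{1473508}{131} \approx -11248.0$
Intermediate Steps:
$r{\left(K \right)} = 4 K^{2}$ ($r{\left(K \right)} = 2 K 2 K = 4 K^{2}$)
$g{\left(B \right)} = 33$ ($g{\left(B \right)} = -3 + 4 \left(-3\right)^{2} = -3 + 4 \cdot 9 = -3 + 36 = 33$)
$Y{\left(Q,f \right)} = -132$ ($Y{\left(Q,f \right)} = 33 \left(-4\right) = -132$)
$U \left(143 + \frac{32 + 49}{Y{\left(-7,9 \right)} + Z{\left(-1,1 \right)}}\right) = - 79 \left(143 + \frac{32 + 49}{-132 + 1}\right) = - 79 \left(143 + \frac{81}{-131}\right) = - 79 \left(143 + 81 \left(- \frac{1}{131}\right)\right) = - 79 \left(143 - \frac{81}{131}\right) = \left(-79\right) \frac{18652}{131} = - \frac{1473508}{131}$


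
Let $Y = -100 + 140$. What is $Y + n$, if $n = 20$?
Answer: $60$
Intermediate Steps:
$Y = 40$
$Y + n = 40 + 20 = 60$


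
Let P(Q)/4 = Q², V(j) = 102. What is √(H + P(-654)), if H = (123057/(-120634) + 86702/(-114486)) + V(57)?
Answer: √81587787802017991699405434/6905452062 ≈ 1308.0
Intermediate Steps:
P(Q) = 4*Q²
H = 692082353939/6905452062 (H = (123057/(-120634) + 86702/(-114486)) + 102 = (123057*(-1/120634) + 86702*(-1/114486)) + 102 = (-123057/120634 - 43351/57243) + 102 = -12273756385/6905452062 + 102 = 692082353939/6905452062 ≈ 100.22)
√(H + P(-654)) = √(692082353939/6905452062 + 4*(-654)²) = √(692082353939/6905452062 + 4*427716) = √(692082353939/6905452062 + 1710864) = √(11814981418955507/6905452062) = √81587787802017991699405434/6905452062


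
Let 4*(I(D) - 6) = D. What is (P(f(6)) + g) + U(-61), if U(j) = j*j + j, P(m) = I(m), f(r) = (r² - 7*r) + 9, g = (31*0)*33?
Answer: 14667/4 ≈ 3666.8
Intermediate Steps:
g = 0 (g = 0*33 = 0)
f(r) = 9 + r² - 7*r
I(D) = 6 + D/4
P(m) = 6 + m/4
U(j) = j + j² (U(j) = j² + j = j + j²)
(P(f(6)) + g) + U(-61) = ((6 + (9 + 6² - 7*6)/4) + 0) - 61*(1 - 61) = ((6 + (9 + 36 - 42)/4) + 0) - 61*(-60) = ((6 + (¼)*3) + 0) + 3660 = ((6 + ¾) + 0) + 3660 = (27/4 + 0) + 3660 = 27/4 + 3660 = 14667/4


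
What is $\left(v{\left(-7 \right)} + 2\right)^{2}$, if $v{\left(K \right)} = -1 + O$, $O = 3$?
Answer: $16$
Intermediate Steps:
$v{\left(K \right)} = 2$ ($v{\left(K \right)} = -1 + 3 = 2$)
$\left(v{\left(-7 \right)} + 2\right)^{2} = \left(2 + 2\right)^{2} = 4^{2} = 16$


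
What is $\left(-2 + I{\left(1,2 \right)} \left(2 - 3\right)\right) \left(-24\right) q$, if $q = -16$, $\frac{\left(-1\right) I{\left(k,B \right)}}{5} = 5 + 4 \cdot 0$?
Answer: $8832$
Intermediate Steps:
$I{\left(k,B \right)} = -25$ ($I{\left(k,B \right)} = - 5 \left(5 + 4 \cdot 0\right) = - 5 \left(5 + 0\right) = \left(-5\right) 5 = -25$)
$\left(-2 + I{\left(1,2 \right)} \left(2 - 3\right)\right) \left(-24\right) q = \left(-2 - 25 \left(2 - 3\right)\right) \left(-24\right) \left(-16\right) = \left(-2 - -25\right) \left(-24\right) \left(-16\right) = \left(-2 + 25\right) \left(-24\right) \left(-16\right) = 23 \left(-24\right) \left(-16\right) = \left(-552\right) \left(-16\right) = 8832$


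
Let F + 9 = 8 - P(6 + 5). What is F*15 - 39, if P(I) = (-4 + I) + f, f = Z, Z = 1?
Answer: -174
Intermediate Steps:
f = 1
P(I) = -3 + I (P(I) = (-4 + I) + 1 = -3 + I)
F = -9 (F = -9 + (8 - (-3 + (6 + 5))) = -9 + (8 - (-3 + 11)) = -9 + (8 - 1*8) = -9 + (8 - 8) = -9 + 0 = -9)
F*15 - 39 = -9*15 - 39 = -135 - 39 = -174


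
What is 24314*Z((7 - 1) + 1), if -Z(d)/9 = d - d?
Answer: 0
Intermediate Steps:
Z(d) = 0 (Z(d) = -9*(d - d) = -9*0 = 0)
24314*Z((7 - 1) + 1) = 24314*0 = 0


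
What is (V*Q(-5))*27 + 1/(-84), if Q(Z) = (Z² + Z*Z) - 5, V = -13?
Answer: -1326781/84 ≈ -15795.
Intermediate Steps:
Q(Z) = -5 + 2*Z² (Q(Z) = (Z² + Z²) - 5 = 2*Z² - 5 = -5 + 2*Z²)
(V*Q(-5))*27 + 1/(-84) = -13*(-5 + 2*(-5)²)*27 + 1/(-84) = -13*(-5 + 2*25)*27 - 1/84 = -13*(-5 + 50)*27 - 1/84 = -13*45*27 - 1/84 = -585*27 - 1/84 = -15795 - 1/84 = -1326781/84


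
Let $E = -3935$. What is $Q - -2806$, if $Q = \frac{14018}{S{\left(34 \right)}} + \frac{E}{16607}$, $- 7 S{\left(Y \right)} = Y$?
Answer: $- \frac{22669022}{282319} \approx -80.296$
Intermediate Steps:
$S{\left(Y \right)} = - \frac{Y}{7}$
$Q = - \frac{814856136}{282319}$ ($Q = \frac{14018}{\left(- \frac{1}{7}\right) 34} - \frac{3935}{16607} = \frac{14018}{- \frac{34}{7}} - \frac{3935}{16607} = 14018 \left(- \frac{7}{34}\right) - \frac{3935}{16607} = - \frac{49063}{17} - \frac{3935}{16607} = - \frac{814856136}{282319} \approx -2886.3$)
$Q - -2806 = - \frac{814856136}{282319} - -2806 = - \frac{814856136}{282319} + 2806 = - \frac{22669022}{282319}$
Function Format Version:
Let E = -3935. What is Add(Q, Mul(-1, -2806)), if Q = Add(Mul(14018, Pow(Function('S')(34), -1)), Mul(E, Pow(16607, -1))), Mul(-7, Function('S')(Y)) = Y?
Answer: Rational(-22669022, 282319) ≈ -80.296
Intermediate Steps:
Function('S')(Y) = Mul(Rational(-1, 7), Y)
Q = Rational(-814856136, 282319) (Q = Add(Mul(14018, Pow(Mul(Rational(-1, 7), 34), -1)), Mul(-3935, Pow(16607, -1))) = Add(Mul(14018, Pow(Rational(-34, 7), -1)), Mul(-3935, Rational(1, 16607))) = Add(Mul(14018, Rational(-7, 34)), Rational(-3935, 16607)) = Add(Rational(-49063, 17), Rational(-3935, 16607)) = Rational(-814856136, 282319) ≈ -2886.3)
Add(Q, Mul(-1, -2806)) = Add(Rational(-814856136, 282319), Mul(-1, -2806)) = Add(Rational(-814856136, 282319), 2806) = Rational(-22669022, 282319)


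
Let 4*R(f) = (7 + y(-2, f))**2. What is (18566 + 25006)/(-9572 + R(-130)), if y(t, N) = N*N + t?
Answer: 174288/285740737 ≈ 0.00060995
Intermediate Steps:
y(t, N) = t + N**2 (y(t, N) = N**2 + t = t + N**2)
R(f) = (5 + f**2)**2/4 (R(f) = (7 + (-2 + f**2))**2/4 = (5 + f**2)**2/4)
(18566 + 25006)/(-9572 + R(-130)) = (18566 + 25006)/(-9572 + (5 + (-130)**2)**2/4) = 43572/(-9572 + (5 + 16900)**2/4) = 43572/(-9572 + (1/4)*16905**2) = 43572/(-9572 + (1/4)*285779025) = 43572/(-9572 + 285779025/4) = 43572/(285740737/4) = 43572*(4/285740737) = 174288/285740737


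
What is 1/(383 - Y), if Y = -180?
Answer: 1/563 ≈ 0.0017762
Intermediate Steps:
1/(383 - Y) = 1/(383 - 1*(-180)) = 1/(383 + 180) = 1/563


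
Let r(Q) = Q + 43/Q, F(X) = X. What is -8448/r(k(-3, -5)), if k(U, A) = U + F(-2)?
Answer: 10560/17 ≈ 621.18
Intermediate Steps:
k(U, A) = -2 + U (k(U, A) = U - 2 = -2 + U)
-8448/r(k(-3, -5)) = -8448/((-2 - 3) + 43/(-2 - 3)) = -8448/(-5 + 43/(-5)) = -8448/(-5 + 43*(-⅕)) = -8448/(-5 - 43/5) = -8448/(-68/5) = -8448*(-5/68) = 10560/17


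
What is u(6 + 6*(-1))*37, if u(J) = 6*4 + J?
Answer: 888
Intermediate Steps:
u(J) = 24 + J
u(6 + 6*(-1))*37 = (24 + (6 + 6*(-1)))*37 = (24 + (6 - 6))*37 = (24 + 0)*37 = 24*37 = 888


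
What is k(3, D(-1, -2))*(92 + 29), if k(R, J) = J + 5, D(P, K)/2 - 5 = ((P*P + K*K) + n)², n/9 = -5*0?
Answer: 7865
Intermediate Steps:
n = 0 (n = 9*(-5*0) = 9*0 = 0)
D(P, K) = 10 + 2*(K² + P²)² (D(P, K) = 10 + 2*((P*P + K*K) + 0)² = 10 + 2*((P² + K²) + 0)² = 10 + 2*((K² + P²) + 0)² = 10 + 2*(K² + P²)²)
k(R, J) = 5 + J
k(3, D(-1, -2))*(92 + 29) = (5 + (10 + 2*((-2)² + (-1)²)²))*(92 + 29) = (5 + (10 + 2*(4 + 1)²))*121 = (5 + (10 + 2*5²))*121 = (5 + (10 + 2*25))*121 = (5 + (10 + 50))*121 = (5 + 60)*121 = 65*121 = 7865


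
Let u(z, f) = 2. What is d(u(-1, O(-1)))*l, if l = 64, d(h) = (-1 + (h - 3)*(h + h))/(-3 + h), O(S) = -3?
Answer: 320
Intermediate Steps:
d(h) = (-1 + 2*h*(-3 + h))/(-3 + h) (d(h) = (-1 + (-3 + h)*(2*h))/(-3 + h) = (-1 + 2*h*(-3 + h))/(-3 + h))
d(u(-1, O(-1)))*l = ((-1 - 6*2 + 2*2**2)/(-3 + 2))*64 = ((-1 - 12 + 2*4)/(-1))*64 = -(-1 - 12 + 8)*64 = -1*(-5)*64 = 5*64 = 320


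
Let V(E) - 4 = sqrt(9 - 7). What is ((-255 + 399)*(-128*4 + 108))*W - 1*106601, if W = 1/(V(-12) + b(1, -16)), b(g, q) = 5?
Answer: -8945063/79 + 58176*sqrt(2)/79 ≈ -1.1219e+5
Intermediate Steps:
V(E) = 4 + sqrt(2) (V(E) = 4 + sqrt(9 - 7) = 4 + sqrt(2))
W = 1/(9 + sqrt(2)) (W = 1/((4 + sqrt(2)) + 5) = 1/(9 + sqrt(2)) ≈ 0.096023)
((-255 + 399)*(-128*4 + 108))*W - 1*106601 = ((-255 + 399)*(-128*4 + 108))*(9/79 - sqrt(2)/79) - 1*106601 = (144*(-512 + 108))*(9/79 - sqrt(2)/79) - 106601 = (144*(-404))*(9/79 - sqrt(2)/79) - 106601 = -58176*(9/79 - sqrt(2)/79) - 106601 = (-523584/79 + 58176*sqrt(2)/79) - 106601 = -8945063/79 + 58176*sqrt(2)/79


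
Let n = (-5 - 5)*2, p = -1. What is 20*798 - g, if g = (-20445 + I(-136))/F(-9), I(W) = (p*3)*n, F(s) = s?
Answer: 13695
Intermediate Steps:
n = -20 (n = -10*2 = -20)
I(W) = 60 (I(W) = -1*3*(-20) = -3*(-20) = 60)
g = 2265 (g = (-20445 + 60)/(-9) = -20385*(-⅑) = 2265)
20*798 - g = 20*798 - 1*2265 = 15960 - 2265 = 13695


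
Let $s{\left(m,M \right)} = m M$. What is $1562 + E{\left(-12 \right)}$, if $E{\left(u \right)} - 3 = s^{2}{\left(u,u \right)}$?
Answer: $22301$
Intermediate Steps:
$s{\left(m,M \right)} = M m$
$E{\left(u \right)} = 3 + u^{4}$ ($E{\left(u \right)} = 3 + \left(u u\right)^{2} = 3 + \left(u^{2}\right)^{2} = 3 + u^{4}$)
$1562 + E{\left(-12 \right)} = 1562 + \left(3 + \left(-12\right)^{4}\right) = 1562 + \left(3 + 20736\right) = 1562 + 20739 = 22301$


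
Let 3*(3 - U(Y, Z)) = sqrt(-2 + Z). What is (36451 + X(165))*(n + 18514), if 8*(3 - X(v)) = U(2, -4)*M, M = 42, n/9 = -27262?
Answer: -8265798383 - 396977*I*sqrt(6) ≈ -8.2658e+9 - 9.7239e+5*I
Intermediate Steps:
n = -245358 (n = 9*(-27262) = -245358)
U(Y, Z) = 3 - sqrt(-2 + Z)/3
X(v) = -51/4 + 7*I*sqrt(6)/4 (X(v) = 3 - (3 - sqrt(-2 - 4)/3)*42/8 = 3 - (3 - I*sqrt(6)/3)*42/8 = 3 - (126 - 14*I*sqrt(6))/8 = 3 + (-63/4 + 7*I*sqrt(6)/4) = -51/4 + 7*I*sqrt(6)/4)
(36451 + X(165))*(n + 18514) = (36451 + (-51/4 + 7*I*sqrt(6)/4))*(-245358 + 18514) = (145753/4 + 7*I*sqrt(6)/4)*(-226844) = -8265798383 - 396977*I*sqrt(6)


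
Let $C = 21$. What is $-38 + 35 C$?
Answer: $697$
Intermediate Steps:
$-38 + 35 C = -38 + 35 \cdot 21 = -38 + 735 = 697$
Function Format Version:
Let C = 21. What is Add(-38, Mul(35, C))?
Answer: 697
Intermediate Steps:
Add(-38, Mul(35, C)) = Add(-38, Mul(35, 21)) = Add(-38, 735) = 697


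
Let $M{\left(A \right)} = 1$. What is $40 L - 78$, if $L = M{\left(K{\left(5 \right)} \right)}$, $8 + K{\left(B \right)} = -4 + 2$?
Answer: $-38$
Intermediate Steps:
$K{\left(B \right)} = -10$ ($K{\left(B \right)} = -8 + \left(-4 + 2\right) = -8 - 2 = -10$)
$L = 1$
$40 L - 78 = 40 \cdot 1 - 78 = 40 - 78 = -38$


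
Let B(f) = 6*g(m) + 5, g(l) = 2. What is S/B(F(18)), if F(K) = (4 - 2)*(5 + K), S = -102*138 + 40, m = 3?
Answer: -14036/17 ≈ -825.65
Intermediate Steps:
S = -14036 (S = -14076 + 40 = -14036)
F(K) = 10 + 2*K (F(K) = 2*(5 + K) = 10 + 2*K)
B(f) = 17 (B(f) = 6*2 + 5 = 12 + 5 = 17)
S/B(F(18)) = -14036/17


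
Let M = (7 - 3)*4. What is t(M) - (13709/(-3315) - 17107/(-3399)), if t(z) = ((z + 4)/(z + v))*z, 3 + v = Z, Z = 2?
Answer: 76754822/3755895 ≈ 20.436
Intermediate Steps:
v = -1 (v = -3 + 2 = -1)
M = 16 (M = 4*4 = 16)
t(z) = z*(4 + z)/(-1 + z) (t(z) = ((z + 4)/(z - 1))*z = ((4 + z)/(-1 + z))*z = z*(4 + z)/(-1 + z))
t(M) - (13709/(-3315) - 17107/(-3399)) = 16*(4 + 16)/(-1 + 16) - (13709/(-3315) - 17107/(-3399)) = 16*20/15 - (13709*(-1/3315) - 17107*(-1/3399)) = 16*(1/15)*20 - (-13709/3315 + 17107/3399) = 64/3 - 1*1123646/1251965 = 64/3 - 1123646/1251965 = 76754822/3755895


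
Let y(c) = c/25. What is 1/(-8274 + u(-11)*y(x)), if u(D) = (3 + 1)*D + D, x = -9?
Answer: -5/41271 ≈ -0.00012115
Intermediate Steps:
y(c) = c/25 (y(c) = c*(1/25) = c/25)
u(D) = 5*D (u(D) = 4*D + D = 5*D)
1/(-8274 + u(-11)*y(x)) = 1/(-8274 + (5*(-11))*((1/25)*(-9))) = 1/(-8274 - 55*(-9/25)) = 1/(-8274 + 99/5) = 1/(-41271/5) = -5/41271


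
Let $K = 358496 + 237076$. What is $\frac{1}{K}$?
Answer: $\frac{1}{595572} \approx 1.6791 \cdot 10^{-6}$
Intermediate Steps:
$K = 595572$
$\frac{1}{K} = \frac{1}{595572}$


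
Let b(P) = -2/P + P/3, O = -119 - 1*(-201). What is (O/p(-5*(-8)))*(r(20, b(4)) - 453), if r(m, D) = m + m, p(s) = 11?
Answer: -33866/11 ≈ -3078.7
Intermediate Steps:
O = 82 (O = -119 + 201 = 82)
b(P) = -2/P + P/3 (b(P) = -2/P + P*(1/3) = -2/P + P/3)
r(m, D) = 2*m
(O/p(-5*(-8)))*(r(20, b(4)) - 453) = (82/11)*(2*20 - 453) = (82*(1/11))*(40 - 453) = (82/11)*(-413) = -33866/11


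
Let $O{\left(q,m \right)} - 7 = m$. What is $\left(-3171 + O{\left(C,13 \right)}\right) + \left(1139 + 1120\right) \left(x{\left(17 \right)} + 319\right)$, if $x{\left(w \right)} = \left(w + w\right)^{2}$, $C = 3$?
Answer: $3328874$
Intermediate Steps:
$O{\left(q,m \right)} = 7 + m$
$x{\left(w \right)} = 4 w^{2}$ ($x{\left(w \right)} = \left(2 w\right)^{2} = 4 w^{2}$)
$\left(-3171 + O{\left(C,13 \right)}\right) + \left(1139 + 1120\right) \left(x{\left(17 \right)} + 319\right) = \left(-3171 + \left(7 + 13\right)\right) + \left(1139 + 1120\right) \left(4 \cdot 17^{2} + 319\right) = \left(-3171 + 20\right) + 2259 \left(4 \cdot 289 + 319\right) = -3151 + 2259 \left(1156 + 319\right) = -3151 + 2259 \cdot 1475 = -3151 + 3332025 = 3328874$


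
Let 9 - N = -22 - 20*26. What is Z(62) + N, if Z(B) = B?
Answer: 613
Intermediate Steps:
N = 551 (N = 9 - (-22 - 20*26) = 9 - (-22 - 520) = 9 - 1*(-542) = 9 + 542 = 551)
Z(62) + N = 62 + 551 = 613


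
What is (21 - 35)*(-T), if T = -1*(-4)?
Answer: 56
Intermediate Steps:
T = 4
(21 - 35)*(-T) = (21 - 35)*(-1*4) = -14*(-4) = 56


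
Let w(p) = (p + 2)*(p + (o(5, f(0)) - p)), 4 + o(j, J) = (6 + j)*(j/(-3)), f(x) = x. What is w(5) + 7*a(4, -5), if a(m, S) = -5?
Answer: -574/3 ≈ -191.33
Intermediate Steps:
o(j, J) = -4 - j*(6 + j)/3 (o(j, J) = -4 + (6 + j)*(j/(-3)) = -4 + (6 + j)*(j*(-1/3)) = -4 + (6 + j)*(-j/3) = -4 - j*(6 + j)/3)
w(p) = -134/3 - 67*p/3 (w(p) = (p + 2)*(p + ((-4 - 2*5 - 1/3*5**2) - p)) = (2 + p)*(p + ((-4 - 10 - 1/3*25) - p)) = (2 + p)*(p + ((-4 - 10 - 25/3) - p)) = (2 + p)*(p + (-67/3 - p)) = (2 + p)*(-67/3) = -134/3 - 67*p/3)
w(5) + 7*a(4, -5) = (-134/3 - 67/3*5) + 7*(-5) = (-134/3 - 335/3) - 35 = -469/3 - 35 = -574/3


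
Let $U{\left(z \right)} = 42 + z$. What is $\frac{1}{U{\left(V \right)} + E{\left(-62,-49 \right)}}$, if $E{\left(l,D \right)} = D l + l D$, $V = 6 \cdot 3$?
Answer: $\frac{1}{6136} \approx 0.00016297$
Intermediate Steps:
$V = 18$
$E{\left(l,D \right)} = 2 D l$ ($E{\left(l,D \right)} = D l + D l = 2 D l$)
$\frac{1}{U{\left(V \right)} + E{\left(-62,-49 \right)}} = \frac{1}{\left(42 + 18\right) + 2 \left(-49\right) \left(-62\right)} = \frac{1}{60 + 6076} = \frac{1}{6136}$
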